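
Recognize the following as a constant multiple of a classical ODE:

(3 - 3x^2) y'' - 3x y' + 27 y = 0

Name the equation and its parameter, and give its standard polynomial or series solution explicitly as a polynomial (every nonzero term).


All three coefficients share the factor 3; dividing through by 3 gives  (1 - x^2) y'' - x y' + 9 y = 0.
This matches the Chebyshev equation (1 - x^2) y'' - x y' + n^2 y = 0 (note the -x y' term, not -2x y') with n^2 = 9, so n = 3; the polynomial solution is T_3(x).
With y = sum_k a_k x^k, matching x^k gives (k+2)(k+1) a_{k+2} = (k^2 - n^2) a_k = (k - 3)(k + 3) a_k. The right side vanishes at k = 3, so the series with the parity of 3 terminates at degree 3.
Standard normalization: leading coefficient of T_n is 2^(n-1), so a_3 = 2^2 = 4. Work downward with a_k = (k+1)(k+2) a_{k+2} / ((k - 3)(k + 3)):
  a_1 = (2)(3)(4) / ((1 - 3)(1 + 3)) = 24/(-8) = -3
Hence T_3(x) = 4 x^3 - 3 x.

T_3(x); series = 4 x^3 - 3 x


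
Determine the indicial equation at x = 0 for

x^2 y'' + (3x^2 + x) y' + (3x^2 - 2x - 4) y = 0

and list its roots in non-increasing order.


Divide by x^2 to reach normal form y'' + P_1(x) y' + P_2(x) y = 0 with P_1(x) = 3 + 1/x and P_2(x) = 3 - 2/x - 4/x^2.
x = 0 is a singular point because the y'-coefficient 3 + 1/x has a pole at x = 0 and the y-coefficient 3 - 2/x - 4/x^2 has a pole at x = 0.
It is a regular singular point because x P_1(x) = p(x) = 3x + 1 and x^2 P_2(x) = q(x) = 3x^2 - 2x - 4 are polynomials, hence analytic at x = 0.
p(0) = 1,  q(0) = -4.
Indicial equation: r(r-1) + p(0) r + q(0) = 0, i.e. r^2 + (p(0) - 1) r + q(0) = 0, i.e. r^2 - 4 = 0.
Discriminant: (0)^2 - 4(-4) = 16, so r = (0 ± 4)/2.
Solving: r_1 = 2, r_2 = -2.

indicial: r^2 - 4 = 0; roots r_1 = 2, r_2 = -2


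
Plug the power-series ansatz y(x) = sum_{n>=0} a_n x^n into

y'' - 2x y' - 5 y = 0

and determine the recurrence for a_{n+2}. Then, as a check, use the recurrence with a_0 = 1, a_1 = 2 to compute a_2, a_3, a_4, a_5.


Substitute y = sum_n a_n x^n.
y''(x) has coefficient (n+2)(n+1) a_{n+2} at x^n;
-2 x y'(x) has coefficient -2 n a_n at x^n (shift);
-5 y(x) has coefficient -5 a_n at x^n.
Matching x^n: (n+2)(n+1) a_{n+2} + (-2n - 5) a_n = 0.
Thus a_{n+2} = (2n + 5) / ((n+1)(n+2)) * a_n.

Check with a_0 = 1, a_1 = 2 (apply the recurrence for n = 0, 1, 2, 3): a_0 = 1, a_1 = 2, a_2 = 5/2, a_3 = 7/3, a_4 = 15/8, a_5 = 77/60.

a_(n+2) = (2n + 5) / ((n+1)(n+2)) * a_n; check: a_0 = 1, a_1 = 2, a_2 = 5/2, a_3 = 7/3, a_4 = 15/8, a_5 = 77/60


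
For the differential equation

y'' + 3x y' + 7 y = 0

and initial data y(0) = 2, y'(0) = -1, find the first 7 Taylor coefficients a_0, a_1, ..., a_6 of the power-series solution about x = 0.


Ansatz: y(x) = sum_{n>=0} a_n x^n, so y'(x) = sum_{n>=1} n a_n x^(n-1) and y''(x) = sum_{n>=2} n(n-1) a_n x^(n-2).
Substitute into P(x) y'' + Q(x) y' + R(x) y = 0 with P(x) = 1, Q(x) = 3x, R(x) = 7, and match powers of x.
Initial conditions: a_0 = 2, a_1 = -1.
Setting the coefficient of each power of x to zero and solving order by order (substituting the coefficients already found):
  x^0: 2 a_2 + 7 a_0 = 0  ->  2 a_2 = -7 a_0 = -14  ->  a_2 = -7
  x^1: 6 a_3 + 10 a_1 = 0  ->  6 a_3 = -10 a_1 = 10  ->  a_3 = 5/3
  x^2: 12 a_4 + 13 a_2 = 0  ->  12 a_4 = -13 a_2 = 91  ->  a_4 = 91/12
  x^3: 20 a_5 + 16 a_3 = 0  ->  20 a_5 = -16 a_3 = -80/3  ->  a_5 = -4/3
  x^4: 30 a_6 + 19 a_4 = 0  ->  30 a_6 = -19 a_4 = -1729/12  ->  a_6 = -1729/360
Truncated series: y(x) = 2 - x - 7 x^2 + (5/3) x^3 + (91/12) x^4 - (4/3) x^5 - (1729/360) x^6 + O(x^7).

a_0 = 2; a_1 = -1; a_2 = -7; a_3 = 5/3; a_4 = 91/12; a_5 = -4/3; a_6 = -1729/360


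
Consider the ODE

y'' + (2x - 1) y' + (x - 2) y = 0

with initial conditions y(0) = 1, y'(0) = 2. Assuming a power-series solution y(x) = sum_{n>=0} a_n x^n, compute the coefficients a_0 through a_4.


Ansatz: y(x) = sum_{n>=0} a_n x^n, so y'(x) = sum_{n>=1} n a_n x^(n-1) and y''(x) = sum_{n>=2} n(n-1) a_n x^(n-2).
Substitute into P(x) y'' + Q(x) y' + R(x) y = 0 with P(x) = 1, Q(x) = 2x - 1, R(x) = x - 2, and match powers of x.
Initial conditions: a_0 = 1, a_1 = 2.
Setting the coefficient of each power of x to zero and solving order by order (substituting the coefficients already found):
  x^0: 2 a_2 - a_1 - 2 a_0 = 0  ->  2 a_2 = a_1 + 2 a_0 = 4  ->  a_2 = 2
  x^1: 6 a_3 - 2 a_2 + a_0 = 0  ->  6 a_3 = 2 a_2 - a_0 = 3  ->  a_3 = 1/2
  x^2: 12 a_4 - 3 a_3 + 2 a_2 + a_1 = 0  ->  12 a_4 = 3 a_3 - 2 a_2 - a_1 = -9/2  ->  a_4 = -3/8
Truncated series: y(x) = 1 + 2 x + 2 x^2 + (1/2) x^3 - (3/8) x^4 + O(x^5).

a_0 = 1; a_1 = 2; a_2 = 2; a_3 = 1/2; a_4 = -3/8


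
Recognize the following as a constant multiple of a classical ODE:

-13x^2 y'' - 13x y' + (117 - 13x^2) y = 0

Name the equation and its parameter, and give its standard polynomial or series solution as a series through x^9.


All three coefficients share the factor -13; dividing through by -13 gives  x^2 y'' + x y' + (x^2 - 9) y = 0.
This matches the Bessel equation x^2 y'' + x y' + (x^2 - nu^2) y = 0 with nu^2 = 9, so nu = 3; the solution bounded at x = 0 is J_3(x).
Frobenius at x = 0: indicial roots ±nu; for r = nu the recurrence k(k + 2nu) c_k = -c_{k-2} gives the standard series J_nu(x) = sum_{k>=0} (-1)^k / (k! (k+nu)!) (x/2)^(2k+nu). Evaluate the first 4 terms:
  k = 0: (-1)^0 / (0! * 3! * 2^3) x^3 = 1/(1*6*8) x^3 = (1/48) x^3
  k = 1: (-1)^1 / (1! * 4! * 2^5) x^5 = -1/(1*24*32) x^5 = (-1/768) x^5
  k = 2: (-1)^2 / (2! * 5! * 2^7) x^7 = 1/(2*120*128) x^7 = (1/30720) x^7
  k = 3: (-1)^3 / (3! * 6! * 2^9) x^9 = -1/(6*720*512) x^9 = (-1/2211840) x^9
Hence J_3(x) = -x^9/2211840 + x^7/30720 - x^5/768 + x^3/48 + ....

J_3(x); series = -x^9/2211840 + x^7/30720 - x^5/768 + x^3/48


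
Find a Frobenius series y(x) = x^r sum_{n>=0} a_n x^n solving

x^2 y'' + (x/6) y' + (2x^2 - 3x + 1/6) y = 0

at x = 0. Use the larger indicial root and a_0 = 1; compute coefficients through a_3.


Write in Frobenius form y'' + (p(x)/x) y' + (q(x)/x^2) y = 0:
  p(x) = 1/6,  q(x) = 2x^2 - 3x + 1/6.
Indicial equation: r(r-1) + (1/6) r + (1/6) = 0 -> roots r_1 = 1/2, r_2 = 1/3.
Take r = r_1 = 1/2. Let y(x) = x^r sum_{n>=0} a_n x^n with a_0 = 1.
Substitute y = x^r sum a_n x^n and match x^{r+n}. The recurrence is
  D(n) a_n - 3 a_{n-1} + 2 a_{n-2} = 0,  where D(n) = (r+n)(r+n-1) + (1/6)(r+n) + (1/6).
  a_n = [3 a_{n-1} - 2 a_{n-2}] / D(n).
Since the indicial polynomial factors as (r - r_1)(r - r_2), D(n) = (r_1 + n - r_1)(r_1 + n - r_2) = n(n + 1/6).
Evaluating step by step (a_0 = 1):
  n = 1: D(1) = 1(1 + 1/6) = 7/6; numerator = 3(1) = 3; a_1 = (3)/(7/6) = 18/7
  n = 2: D(2) = 2(2 + 1/6) = 13/3; numerator = 3(18/7) - 2(1) = 40/7; a_2 = (40/7)/(13/3) = 120/91
  n = 3: D(3) = 3(3 + 1/6) = 19/2; numerator = 3(120/91) - 2(18/7) = -108/91; a_3 = (-108/91)/(19/2) = -216/1729

r = 1/2; a_0 = 1; a_1 = 18/7; a_2 = 120/91; a_3 = -216/1729


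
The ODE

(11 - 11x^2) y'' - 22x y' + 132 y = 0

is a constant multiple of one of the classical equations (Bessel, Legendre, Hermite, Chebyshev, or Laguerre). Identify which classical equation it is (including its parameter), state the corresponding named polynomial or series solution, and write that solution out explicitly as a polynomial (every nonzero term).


All three coefficients share the factor 11; dividing through by 11 gives  (1 - x^2) y'' - 2x y' + 12 y = 0.
This matches the Legendre equation (1 - x^2) y'' - 2x y' + n(n+1) y = 0 (note the -2x y' term) with n(n+1) = 12, so n = 3; the polynomial solution is P_3(x).
With y = sum_k a_k x^k, matching x^k gives (k+2)(k+1) a_{k+2} = [k(k+1) - n(n+1)] a_k = (k - 3)(k + 4) a_k. The right side vanishes at k = 3, so the series with the parity of 3 terminates at degree 3.
Standard normalization (P_n(1) = 1): leading coefficient (2n)!/(2^n (n!)^2) = 720/(8*36) = 5/2, so a_3 = 5/2. Work downward with a_k = (k+1)(k+2) a_{k+2} / ((k - 3)(k + 4)):
  a_1 = (2)(3)(5/2) / ((1 - 3)(1 + 4)) = 15/(-10) = -3/2
Hence P_3(x) = 5 x^3/2 - 3 x/2.

P_3(x); series = 5 x^3/2 - 3 x/2


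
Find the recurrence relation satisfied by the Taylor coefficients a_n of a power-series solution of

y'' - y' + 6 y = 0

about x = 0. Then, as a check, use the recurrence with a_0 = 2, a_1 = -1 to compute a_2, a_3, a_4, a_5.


Substitute y = sum_n a_n x^n.
y''(x) has coefficient (n+2)(n+1) a_{n+2} at x^n;
-y'(x) has coefficient -(n+1) a_{n+1} at x^n;
6 y(x) has coefficient 6 a_n at x^n.
Matching x^n: (n+2)(n+1) a_{n+2} - (n+1) a_{n+1} + 6 a_n = 0.
Thus a_{n+2} = [(n+1) a_{n+1} - 6 a_n] / ((n+1)(n+2)).

Check with a_0 = 2, a_1 = -1 (apply the recurrence for n = 0, 1, 2, 3): a_0 = 2, a_1 = -1, a_2 = -13/2, a_3 = -7/6, a_4 = 71/24, a_5 = 113/120.

a_(n+2) = [(n+1) a_(n+1) - 6 a_n] / ((n+1)(n+2)); check: a_0 = 2, a_1 = -1, a_2 = -13/2, a_3 = -7/6, a_4 = 71/24, a_5 = 113/120


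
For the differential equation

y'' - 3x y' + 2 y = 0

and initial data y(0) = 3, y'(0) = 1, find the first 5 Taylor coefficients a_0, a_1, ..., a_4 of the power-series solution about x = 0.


Ansatz: y(x) = sum_{n>=0} a_n x^n, so y'(x) = sum_{n>=1} n a_n x^(n-1) and y''(x) = sum_{n>=2} n(n-1) a_n x^(n-2).
Substitute into P(x) y'' + Q(x) y' + R(x) y = 0 with P(x) = 1, Q(x) = -3x, R(x) = 2, and match powers of x.
Initial conditions: a_0 = 3, a_1 = 1.
Setting the coefficient of each power of x to zero and solving order by order (substituting the coefficients already found):
  x^0: 2 a_2 + 2 a_0 = 0  ->  2 a_2 = -2 a_0 = -6  ->  a_2 = -3
  x^1: 6 a_3 - a_1 = 0  ->  6 a_3 = a_1 = 1  ->  a_3 = 1/6
  x^2: 12 a_4 - 4 a_2 = 0  ->  12 a_4 = 4 a_2 = -12  ->  a_4 = -1
Truncated series: y(x) = 3 + x - 3 x^2 + (1/6) x^3 - x^4 + O(x^5).

a_0 = 3; a_1 = 1; a_2 = -3; a_3 = 1/6; a_4 = -1


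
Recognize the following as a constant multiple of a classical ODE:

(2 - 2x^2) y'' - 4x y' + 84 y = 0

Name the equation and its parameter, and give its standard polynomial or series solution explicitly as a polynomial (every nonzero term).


All three coefficients share the factor 2; dividing through by 2 gives  (1 - x^2) y'' - 2x y' + 42 y = 0.
This matches the Legendre equation (1 - x^2) y'' - 2x y' + n(n+1) y = 0 (note the -2x y' term) with n(n+1) = 42, so n = 6; the polynomial solution is P_6(x).
With y = sum_k a_k x^k, matching x^k gives (k+2)(k+1) a_{k+2} = [k(k+1) - n(n+1)] a_k = (k - 6)(k + 7) a_k. The right side vanishes at k = 6, so the series with the parity of 6 terminates at degree 6.
Standard normalization (P_n(1) = 1): leading coefficient (2n)!/(2^n (n!)^2) = 479001600/(64*518400) = 231/16, so a_6 = 231/16. Work downward with a_k = (k+1)(k+2) a_{k+2} / ((k - 6)(k + 7)):
  a_4 = (5)(6)(231/16) / ((4 - 6)(4 + 7)) = (3465/8)/(-22) = -315/16
  a_2 = (3)(4)(-315/16) / ((2 - 6)(2 + 7)) = (-945/4)/(-36) = 105/16
  a_0 = (1)(2)(105/16) / ((0 - 6)(0 + 7)) = (105/8)/(-42) = -5/16
Hence P_6(x) = 231 x^6/16 - 315 x^4/16 + 105 x^2/16 - 5/16.

P_6(x); series = 231 x^6/16 - 315 x^4/16 + 105 x^2/16 - 5/16


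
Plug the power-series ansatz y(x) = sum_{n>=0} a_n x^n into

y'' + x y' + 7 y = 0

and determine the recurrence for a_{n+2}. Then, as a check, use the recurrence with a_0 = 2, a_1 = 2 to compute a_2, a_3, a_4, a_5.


Substitute y = sum_n a_n x^n.
y''(x) has coefficient (n+2)(n+1) a_{n+2} at x^n;
x y'(x) has coefficient n a_n at x^n (shift);
7 y(x) has coefficient 7 a_n at x^n.
Matching x^n: (n+2)(n+1) a_{n+2} + (n + 7) a_n = 0.
Thus a_{n+2} = (-n - 7) / ((n+1)(n+2)) * a_n.

Check with a_0 = 2, a_1 = 2 (apply the recurrence for n = 0, 1, 2, 3): a_0 = 2, a_1 = 2, a_2 = -7, a_3 = -8/3, a_4 = 21/4, a_5 = 4/3.

a_(n+2) = (-n - 7) / ((n+1)(n+2)) * a_n; check: a_0 = 2, a_1 = 2, a_2 = -7, a_3 = -8/3, a_4 = 21/4, a_5 = 4/3


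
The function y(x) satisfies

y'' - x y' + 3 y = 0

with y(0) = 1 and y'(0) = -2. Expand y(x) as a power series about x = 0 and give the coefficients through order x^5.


Ansatz: y(x) = sum_{n>=0} a_n x^n, so y'(x) = sum_{n>=1} n a_n x^(n-1) and y''(x) = sum_{n>=2} n(n-1) a_n x^(n-2).
Substitute into P(x) y'' + Q(x) y' + R(x) y = 0 with P(x) = 1, Q(x) = -x, R(x) = 3, and match powers of x.
Initial conditions: a_0 = 1, a_1 = -2.
Setting the coefficient of each power of x to zero and solving order by order (substituting the coefficients already found):
  x^0: 2 a_2 + 3 a_0 = 0  ->  2 a_2 = -3 a_0 = -3  ->  a_2 = -3/2
  x^1: 6 a_3 + 2 a_1 = 0  ->  6 a_3 = -2 a_1 = 4  ->  a_3 = 2/3
  x^2: 12 a_4 + a_2 = 0  ->  12 a_4 = -a_2 = 3/2  ->  a_4 = 1/8
  x^3: 20 a_5 = 0  ->  a_5 = 0
Truncated series: y(x) = 1 - 2 x - (3/2) x^2 + (2/3) x^3 + (1/8) x^4 + O(x^6).

a_0 = 1; a_1 = -2; a_2 = -3/2; a_3 = 2/3; a_4 = 1/8; a_5 = 0


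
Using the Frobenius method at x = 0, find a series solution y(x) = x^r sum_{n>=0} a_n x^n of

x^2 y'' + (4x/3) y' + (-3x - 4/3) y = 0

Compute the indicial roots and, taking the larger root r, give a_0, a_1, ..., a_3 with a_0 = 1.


Write in Frobenius form y'' + (p(x)/x) y' + (q(x)/x^2) y = 0:
  p(x) = 4/3,  q(x) = -3x - 4/3.
Indicial equation: r(r-1) + (4/3) r + (-4/3) = 0 -> roots r_1 = 1, r_2 = -4/3.
Take r = r_1 = 1. Let y(x) = x^r sum_{n>=0} a_n x^n with a_0 = 1.
Substitute y = x^r sum a_n x^n and match x^{r+n}. The recurrence is
  D(n) a_n - 3 a_{n-1} = 0,  where D(n) = (r+n)(r+n-1) + (4/3)(r+n) + (-4/3).
  a_n = 3 / D(n) * a_{n-1}.
Since the indicial polynomial factors as (r - r_1)(r - r_2), D(n) = (r_1 + n - r_1)(r_1 + n - r_2) = n(n + 7/3).
Evaluating step by step (a_0 = 1):
  n = 1: D(1) = 1(1 + 7/3) = 10/3; numerator = 3(1) = 3; a_1 = (3)/(10/3) = 9/10
  n = 2: D(2) = 2(2 + 7/3) = 26/3; numerator = 3(9/10) = 27/10; a_2 = (27/10)/(26/3) = 81/260
  n = 3: D(3) = 3(3 + 7/3) = 16; numerator = 3(81/260) = 243/260; a_3 = (243/260)/(16) = 243/4160

r = 1; a_0 = 1; a_1 = 9/10; a_2 = 81/260; a_3 = 243/4160


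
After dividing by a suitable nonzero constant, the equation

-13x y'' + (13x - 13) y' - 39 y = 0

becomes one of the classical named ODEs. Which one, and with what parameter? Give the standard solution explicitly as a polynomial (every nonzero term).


All three coefficients share the factor -13; dividing through by -13 gives  x y'' + (1 - x) y' + 3 y = 0.
This matches the Laguerre equation x y'' + (1 - x) y' + n y = 0 with n = 3; the polynomial solution is L_3(x).
With y = sum_k a_k x^k, matching x^k gives (k+1)k a_{k+1} + (k+1) a_{k+1} - k a_k + n a_k = 0, i.e. (k+1)^2 a_{k+1} = (k - n) a_k = (k - 3) a_k. The right side vanishes at k = 3, so the series terminates at degree 3.
Standard normalization L_n(0) = 1 gives a_0 = 1. Work upward with a_{k+1} = (k - 3) a_k / (k+1)^2:
  a_1 = (0 - 3)(1) / 1^2 = -3/1 = -3
  a_2 = (1 - 3)(-3) / 2^2 = 6/4 = 3/2
  a_3 = (2 - 3)(3/2) / 3^2 = (-3/2)/9 = -1/6
Hence L_3(x) = -x^3/6 + 3 x^2/2 - 3 x + 1.

L_3(x); series = -x^3/6 + 3 x^2/2 - 3 x + 1


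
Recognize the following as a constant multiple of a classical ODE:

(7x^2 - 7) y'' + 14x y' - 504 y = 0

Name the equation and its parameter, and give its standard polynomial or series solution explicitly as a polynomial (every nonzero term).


All three coefficients share the factor -7; dividing through by -7 gives  (1 - x^2) y'' - 2x y' + 72 y = 0.
This matches the Legendre equation (1 - x^2) y'' - 2x y' + n(n+1) y = 0 (note the -2x y' term) with n(n+1) = 72, so n = 8; the polynomial solution is P_8(x).
With y = sum_k a_k x^k, matching x^k gives (k+2)(k+1) a_{k+2} = [k(k+1) - n(n+1)] a_k = (k - 8)(k + 9) a_k. The right side vanishes at k = 8, so the series with the parity of 8 terminates at degree 8.
Standard normalization (P_n(1) = 1): leading coefficient (2n)!/(2^n (n!)^2) = 20922789888000/(256*1625702400) = 6435/128, so a_8 = 6435/128. Work downward with a_k = (k+1)(k+2) a_{k+2} / ((k - 8)(k + 9)):
  a_6 = (7)(8)(6435/128) / ((6 - 8)(6 + 9)) = (45045/16)/(-30) = -3003/32
  a_4 = (5)(6)(-3003/32) / ((4 - 8)(4 + 9)) = (-45045/16)/(-52) = 3465/64
  a_2 = (3)(4)(3465/64) / ((2 - 8)(2 + 9)) = (10395/16)/(-66) = -315/32
  a_0 = (1)(2)(-315/32) / ((0 - 8)(0 + 9)) = (-315/16)/(-72) = 35/128
Hence P_8(x) = 6435 x^8/128 - 3003 x^6/32 + 3465 x^4/64 - 315 x^2/32 + 35/128.

P_8(x); series = 6435 x^8/128 - 3003 x^6/32 + 3465 x^4/64 - 315 x^2/32 + 35/128


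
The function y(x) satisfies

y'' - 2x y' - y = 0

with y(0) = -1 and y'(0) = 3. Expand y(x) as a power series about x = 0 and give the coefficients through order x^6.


Ansatz: y(x) = sum_{n>=0} a_n x^n, so y'(x) = sum_{n>=1} n a_n x^(n-1) and y''(x) = sum_{n>=2} n(n-1) a_n x^(n-2).
Substitute into P(x) y'' + Q(x) y' + R(x) y = 0 with P(x) = 1, Q(x) = -2x, R(x) = -1, and match powers of x.
Initial conditions: a_0 = -1, a_1 = 3.
Setting the coefficient of each power of x to zero and solving order by order (substituting the coefficients already found):
  x^0: 2 a_2 - a_0 = 0  ->  2 a_2 = a_0 = -1  ->  a_2 = -1/2
  x^1: 6 a_3 - 3 a_1 = 0  ->  6 a_3 = 3 a_1 = 9  ->  a_3 = 3/2
  x^2: 12 a_4 - 5 a_2 = 0  ->  12 a_4 = 5 a_2 = -5/2  ->  a_4 = -5/24
  x^3: 20 a_5 - 7 a_3 = 0  ->  20 a_5 = 7 a_3 = 21/2  ->  a_5 = 21/40
  x^4: 30 a_6 - 9 a_4 = 0  ->  30 a_6 = 9 a_4 = -15/8  ->  a_6 = -1/16
Truncated series: y(x) = -1 + 3 x - (1/2) x^2 + (3/2) x^3 - (5/24) x^4 + (21/40) x^5 - (1/16) x^6 + O(x^7).

a_0 = -1; a_1 = 3; a_2 = -1/2; a_3 = 3/2; a_4 = -5/24; a_5 = 21/40; a_6 = -1/16


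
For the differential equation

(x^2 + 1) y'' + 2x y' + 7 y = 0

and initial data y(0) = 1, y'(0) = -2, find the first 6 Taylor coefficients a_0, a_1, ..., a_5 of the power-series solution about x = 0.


Ansatz: y(x) = sum_{n>=0} a_n x^n, so y'(x) = sum_{n>=1} n a_n x^(n-1) and y''(x) = sum_{n>=2} n(n-1) a_n x^(n-2).
Substitute into P(x) y'' + Q(x) y' + R(x) y = 0 with P(x) = x^2 + 1, Q(x) = 2x, R(x) = 7, and match powers of x.
Initial conditions: a_0 = 1, a_1 = -2.
Setting the coefficient of each power of x to zero and solving order by order (substituting the coefficients already found):
  x^0: 2 a_2 + 7 a_0 = 0  ->  2 a_2 = -7 a_0 = -7  ->  a_2 = -7/2
  x^1: 6 a_3 + 9 a_1 = 0  ->  6 a_3 = -9 a_1 = 18  ->  a_3 = 3
  x^2: 12 a_4 + 13 a_2 = 0  ->  12 a_4 = -13 a_2 = 91/2  ->  a_4 = 91/24
  x^3: 20 a_5 + 19 a_3 = 0  ->  20 a_5 = -19 a_3 = -57  ->  a_5 = -57/20
Truncated series: y(x) = 1 - 2 x - (7/2) x^2 + 3 x^3 + (91/24) x^4 - (57/20) x^5 + O(x^6).

a_0 = 1; a_1 = -2; a_2 = -7/2; a_3 = 3; a_4 = 91/24; a_5 = -57/20


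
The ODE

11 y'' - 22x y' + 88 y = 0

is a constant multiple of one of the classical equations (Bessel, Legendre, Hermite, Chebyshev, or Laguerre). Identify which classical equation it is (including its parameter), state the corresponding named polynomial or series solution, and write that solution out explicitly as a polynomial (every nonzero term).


All three coefficients share the factor 11; dividing through by 11 gives  y'' - 2x y' + 8 y = 0.
This matches the Hermite equation y'' - 2x y' + 2n y = 0 with 2n = 8, so n = 4; the polynomial solution is H_4(x).
With y = sum_k a_k x^k, matching x^k gives (k+2)(k+1) a_{k+2} = 2(k - n) a_k = 2(k - 4) a_k. The right side vanishes at k = 4, so the series with the parity of 4 terminates at degree 4.
Standard normalization: leading coefficient of H_n is 2^n, so a_4 = 2^4 = 16. Work downward with a_k = (k+1)(k+2) a_{k+2} / (2(k - n)):
  a_2 = (3)(4)(16) / (2(2 - 4)) = 192/(-4) = -48
  a_0 = (1)(2)(-48) / (2(0 - 4)) = -96/(-8) = 12
Hence H_4(x) = 16 x^4 - 48 x^2 + 12.

H_4(x); series = 16 x^4 - 48 x^2 + 12


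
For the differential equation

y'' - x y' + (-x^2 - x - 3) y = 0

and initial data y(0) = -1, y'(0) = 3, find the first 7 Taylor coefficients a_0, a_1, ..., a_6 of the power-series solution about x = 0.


Ansatz: y(x) = sum_{n>=0} a_n x^n, so y'(x) = sum_{n>=1} n a_n x^(n-1) and y''(x) = sum_{n>=2} n(n-1) a_n x^(n-2).
Substitute into P(x) y'' + Q(x) y' + R(x) y = 0 with P(x) = 1, Q(x) = -x, R(x) = -x^2 - x - 3, and match powers of x.
Initial conditions: a_0 = -1, a_1 = 3.
Setting the coefficient of each power of x to zero and solving order by order (substituting the coefficients already found):
  x^0: 2 a_2 - 3 a_0 = 0  ->  2 a_2 = 3 a_0 = -3  ->  a_2 = -3/2
  x^1: 6 a_3 - 4 a_1 - a_0 = 0  ->  6 a_3 = 4 a_1 + a_0 = 11  ->  a_3 = 11/6
  x^2: 12 a_4 - 5 a_2 - a_1 - a_0 = 0  ->  12 a_4 = 5 a_2 + a_1 + a_0 = -11/2  ->  a_4 = -11/24
  x^3: 20 a_5 - 6 a_3 - a_2 - a_1 = 0  ->  20 a_5 = 6 a_3 + a_2 + a_1 = 25/2  ->  a_5 = 5/8
  x^4: 30 a_6 - 7 a_4 - a_3 - a_2 = 0  ->  30 a_6 = 7 a_4 + a_3 + a_2 = -23/8  ->  a_6 = -23/240
Truncated series: y(x) = -1 + 3 x - (3/2) x^2 + (11/6) x^3 - (11/24) x^4 + (5/8) x^5 - (23/240) x^6 + O(x^7).

a_0 = -1; a_1 = 3; a_2 = -3/2; a_3 = 11/6; a_4 = -11/24; a_5 = 5/8; a_6 = -23/240


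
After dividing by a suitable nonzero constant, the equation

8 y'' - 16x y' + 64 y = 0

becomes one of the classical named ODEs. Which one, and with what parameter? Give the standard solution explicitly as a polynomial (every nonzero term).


All three coefficients share the factor 8; dividing through by 8 gives  y'' - 2x y' + 8 y = 0.
This matches the Hermite equation y'' - 2x y' + 2n y = 0 with 2n = 8, so n = 4; the polynomial solution is H_4(x).
With y = sum_k a_k x^k, matching x^k gives (k+2)(k+1) a_{k+2} = 2(k - n) a_k = 2(k - 4) a_k. The right side vanishes at k = 4, so the series with the parity of 4 terminates at degree 4.
Standard normalization: leading coefficient of H_n is 2^n, so a_4 = 2^4 = 16. Work downward with a_k = (k+1)(k+2) a_{k+2} / (2(k - n)):
  a_2 = (3)(4)(16) / (2(2 - 4)) = 192/(-4) = -48
  a_0 = (1)(2)(-48) / (2(0 - 4)) = -96/(-8) = 12
Hence H_4(x) = 16 x^4 - 48 x^2 + 12.

H_4(x); series = 16 x^4 - 48 x^2 + 12


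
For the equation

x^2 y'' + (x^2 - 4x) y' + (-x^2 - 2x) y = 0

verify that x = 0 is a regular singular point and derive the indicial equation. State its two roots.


Divide by x^2 to reach normal form y'' + P_1(x) y' + P_2(x) y = 0 with P_1(x) = 1 - 4/x and P_2(x) = -1 - 2/x.
x = 0 is a singular point because the y'-coefficient 1 - 4/x has a pole at x = 0 and the y-coefficient -1 - 2/x has a pole at x = 0.
It is a regular singular point because x P_1(x) = p(x) = x - 4 and x^2 P_2(x) = q(x) = -x^2 - 2x are polynomials, hence analytic at x = 0.
p(0) = -4,  q(0) = 0.
Indicial equation: r(r-1) + p(0) r + q(0) = 0, i.e. r^2 + (p(0) - 1) r + q(0) = 0, i.e. r^2 - 5 r = 0.
Discriminant: (-5)^2 - 4(0) = 25, so r = (5 ± 5)/2.
Solving: r_1 = 5, r_2 = 0.

indicial: r^2 - 5 r = 0; roots r_1 = 5, r_2 = 0


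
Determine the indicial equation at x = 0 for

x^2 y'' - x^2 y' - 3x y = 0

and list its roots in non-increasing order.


Divide by x^2 to reach normal form y'' + P_1(x) y' + P_2(x) y = 0 with P_1(x) = -1 and P_2(x) = -3/x.
x = 0 is a singular point because the y-coefficient -3/x has a pole at x = 0.
It is a regular singular point because x P_1(x) = p(x) = -x and x^2 P_2(x) = q(x) = -3x are polynomials, hence analytic at x = 0.
p(0) = 0,  q(0) = 0.
Indicial equation: r(r-1) + p(0) r + q(0) = 0, i.e. r^2 + (p(0) - 1) r + q(0) = 0, i.e. r^2 - 1 r = 0.
Discriminant: (-1)^2 - 4(0) = 1, so r = (1 ± 1)/2.
Solving: r_1 = 1, r_2 = 0.

indicial: r^2 - 1 r = 0; roots r_1 = 1, r_2 = 0


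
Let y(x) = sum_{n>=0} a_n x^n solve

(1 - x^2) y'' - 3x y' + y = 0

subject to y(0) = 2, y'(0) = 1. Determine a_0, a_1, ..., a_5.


Ansatz: y(x) = sum_{n>=0} a_n x^n, so y'(x) = sum_{n>=1} n a_n x^(n-1) and y''(x) = sum_{n>=2} n(n-1) a_n x^(n-2).
Substitute into P(x) y'' + Q(x) y' + R(x) y = 0 with P(x) = 1 - x^2, Q(x) = -3x, R(x) = 1, and match powers of x.
Initial conditions: a_0 = 2, a_1 = 1.
Setting the coefficient of each power of x to zero and solving order by order (substituting the coefficients already found):
  x^0: 2 a_2 + a_0 = 0  ->  2 a_2 = -a_0 = -2  ->  a_2 = -1
  x^1: 6 a_3 - 2 a_1 = 0  ->  6 a_3 = 2 a_1 = 2  ->  a_3 = 1/3
  x^2: 12 a_4 - 7 a_2 = 0  ->  12 a_4 = 7 a_2 = -7  ->  a_4 = -7/12
  x^3: 20 a_5 - 14 a_3 = 0  ->  20 a_5 = 14 a_3 = 14/3  ->  a_5 = 7/30
Truncated series: y(x) = 2 + x - x^2 + (1/3) x^3 - (7/12) x^4 + (7/30) x^5 + O(x^6).

a_0 = 2; a_1 = 1; a_2 = -1; a_3 = 1/3; a_4 = -7/12; a_5 = 7/30


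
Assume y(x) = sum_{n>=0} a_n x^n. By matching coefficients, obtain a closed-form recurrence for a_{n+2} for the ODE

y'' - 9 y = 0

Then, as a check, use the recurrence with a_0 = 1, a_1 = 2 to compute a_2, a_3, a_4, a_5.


Substitute y = sum_n a_n x^n into y'' + (const) y = 0.
y''(x) = sum_{n>=0} (n+2)(n+1) a_{n+2} x^n.
The ODE becomes sum_n [(n+2)(n+1) a_{n+2} - 9 a_n] x^n = 0.
Setting each coefficient to zero gives the recurrence:
  (n+2)(n+1) a_{n+2} - 9 a_n = 0,
  a_{n+2} = 9 / ((n+1)(n+2)) a_n.

Check with a_0 = 1, a_1 = 2 (apply the recurrence for n = 0, 1, 2, 3): a_0 = 1, a_1 = 2, a_2 = 9/2, a_3 = 3, a_4 = 27/8, a_5 = 27/20.

a_{n+2} = 9/((n+1)(n+2)) * a_n; check: a_0 = 1, a_1 = 2, a_2 = 9/2, a_3 = 3, a_4 = 27/8, a_5 = 27/20


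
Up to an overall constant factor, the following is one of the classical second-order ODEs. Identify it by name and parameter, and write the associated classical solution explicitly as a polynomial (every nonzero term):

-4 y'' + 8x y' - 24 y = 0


All three coefficients share the factor -4; dividing through by -4 gives  y'' - 2x y' + 6 y = 0.
This matches the Hermite equation y'' - 2x y' + 2n y = 0 with 2n = 6, so n = 3; the polynomial solution is H_3(x).
With y = sum_k a_k x^k, matching x^k gives (k+2)(k+1) a_{k+2} = 2(k - n) a_k = 2(k - 3) a_k. The right side vanishes at k = 3, so the series with the parity of 3 terminates at degree 3.
Standard normalization: leading coefficient of H_n is 2^n, so a_3 = 2^3 = 8. Work downward with a_k = (k+1)(k+2) a_{k+2} / (2(k - n)):
  a_1 = (2)(3)(8) / (2(1 - 3)) = 48/(-4) = -12
Hence H_3(x) = 8 x^3 - 12 x.

H_3(x); series = 8 x^3 - 12 x


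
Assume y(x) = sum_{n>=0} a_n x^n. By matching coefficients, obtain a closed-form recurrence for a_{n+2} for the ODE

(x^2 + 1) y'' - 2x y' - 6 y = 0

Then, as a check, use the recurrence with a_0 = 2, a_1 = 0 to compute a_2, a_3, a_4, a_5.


Substitute y = sum_n a_n x^n.
(1 + 1 x^2) y'' contributes (n+2)(n+1) a_{n+2} + n(n-1) a_n at x^n.
-2 x y'(x) contributes -2 n a_n at x^n.
-6 y(x) contributes -6 a_n at x^n.
Matching x^n: (n+2)(n+1) a_{n+2} + (n(n-1) - 2 n - 6) a_n = 0.
Thus a_{n+2} = (-n(n-1) + 2 n + 6) / ((n+1)(n+2)) * a_n.

Check with a_0 = 2, a_1 = 0 (apply the recurrence for n = 0, 1, 2, 3): a_0 = 2, a_1 = 0, a_2 = 6, a_3 = 0, a_4 = 4, a_5 = 0.

a_(n+2) = (-n(n-1) + 2 n + 6) / ((n+1)(n+2)) * a_n; check: a_0 = 2, a_1 = 0, a_2 = 6, a_3 = 0, a_4 = 4, a_5 = 0


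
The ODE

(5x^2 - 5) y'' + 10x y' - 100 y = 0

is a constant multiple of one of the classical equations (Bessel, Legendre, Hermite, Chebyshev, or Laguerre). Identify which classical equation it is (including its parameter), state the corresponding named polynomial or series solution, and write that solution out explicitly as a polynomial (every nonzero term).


All three coefficients share the factor -5; dividing through by -5 gives  (1 - x^2) y'' - 2x y' + 20 y = 0.
This matches the Legendre equation (1 - x^2) y'' - 2x y' + n(n+1) y = 0 (note the -2x y' term) with n(n+1) = 20, so n = 4; the polynomial solution is P_4(x).
With y = sum_k a_k x^k, matching x^k gives (k+2)(k+1) a_{k+2} = [k(k+1) - n(n+1)] a_k = (k - 4)(k + 5) a_k. The right side vanishes at k = 4, so the series with the parity of 4 terminates at degree 4.
Standard normalization (P_n(1) = 1): leading coefficient (2n)!/(2^n (n!)^2) = 40320/(16*576) = 35/8, so a_4 = 35/8. Work downward with a_k = (k+1)(k+2) a_{k+2} / ((k - 4)(k + 5)):
  a_2 = (3)(4)(35/8) / ((2 - 4)(2 + 5)) = (105/2)/(-14) = -15/4
  a_0 = (1)(2)(-15/4) / ((0 - 4)(0 + 5)) = (-15/2)/(-20) = 3/8
Hence P_4(x) = 35 x^4/8 - 15 x^2/4 + 3/8.

P_4(x); series = 35 x^4/8 - 15 x^2/4 + 3/8


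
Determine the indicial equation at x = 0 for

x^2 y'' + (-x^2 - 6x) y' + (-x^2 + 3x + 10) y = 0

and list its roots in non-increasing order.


Divide by x^2 to reach normal form y'' + P_1(x) y' + P_2(x) y = 0 with P_1(x) = -1 - 6/x and P_2(x) = -1 + 3/x + 10/x^2.
x = 0 is a singular point because the y'-coefficient -1 - 6/x has a pole at x = 0 and the y-coefficient -1 + 3/x + 10/x^2 has a pole at x = 0.
It is a regular singular point because x P_1(x) = p(x) = -x - 6 and x^2 P_2(x) = q(x) = -x^2 + 3x + 10 are polynomials, hence analytic at x = 0.
p(0) = -6,  q(0) = 10.
Indicial equation: r(r-1) + p(0) r + q(0) = 0, i.e. r^2 + (p(0) - 1) r + q(0) = 0, i.e. r^2 - 7 r + 10 = 0.
Discriminant: (-7)^2 - 4(10) = 9, so r = (7 ± 3)/2.
Solving: r_1 = 5, r_2 = 2.

indicial: r^2 - 7 r + 10 = 0; roots r_1 = 5, r_2 = 2


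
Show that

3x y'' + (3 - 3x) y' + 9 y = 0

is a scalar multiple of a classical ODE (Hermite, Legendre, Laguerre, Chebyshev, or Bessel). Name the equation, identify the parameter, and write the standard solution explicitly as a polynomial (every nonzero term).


All three coefficients share the factor 3; dividing through by 3 gives  x y'' + (1 - x) y' + 3 y = 0.
This matches the Laguerre equation x y'' + (1 - x) y' + n y = 0 with n = 3; the polynomial solution is L_3(x).
With y = sum_k a_k x^k, matching x^k gives (k+1)k a_{k+1} + (k+1) a_{k+1} - k a_k + n a_k = 0, i.e. (k+1)^2 a_{k+1} = (k - n) a_k = (k - 3) a_k. The right side vanishes at k = 3, so the series terminates at degree 3.
Standard normalization L_n(0) = 1 gives a_0 = 1. Work upward with a_{k+1} = (k - 3) a_k / (k+1)^2:
  a_1 = (0 - 3)(1) / 1^2 = -3/1 = -3
  a_2 = (1 - 3)(-3) / 2^2 = 6/4 = 3/2
  a_3 = (2 - 3)(3/2) / 3^2 = (-3/2)/9 = -1/6
Hence L_3(x) = -x^3/6 + 3 x^2/2 - 3 x + 1.

L_3(x); series = -x^3/6 + 3 x^2/2 - 3 x + 1


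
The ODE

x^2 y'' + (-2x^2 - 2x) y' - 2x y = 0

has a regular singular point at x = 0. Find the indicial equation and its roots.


Divide by x^2 to reach normal form y'' + P_1(x) y' + P_2(x) y = 0 with P_1(x) = -2 - 2/x and P_2(x) = -2/x.
x = 0 is a singular point because the y'-coefficient -2 - 2/x has a pole at x = 0 and the y-coefficient -2/x has a pole at x = 0.
It is a regular singular point because x P_1(x) = p(x) = -2x - 2 and x^2 P_2(x) = q(x) = -2x are polynomials, hence analytic at x = 0.
p(0) = -2,  q(0) = 0.
Indicial equation: r(r-1) + p(0) r + q(0) = 0, i.e. r^2 + (p(0) - 1) r + q(0) = 0, i.e. r^2 - 3 r = 0.
Discriminant: (-3)^2 - 4(0) = 9, so r = (3 ± 3)/2.
Solving: r_1 = 3, r_2 = 0.

indicial: r^2 - 3 r = 0; roots r_1 = 3, r_2 = 0


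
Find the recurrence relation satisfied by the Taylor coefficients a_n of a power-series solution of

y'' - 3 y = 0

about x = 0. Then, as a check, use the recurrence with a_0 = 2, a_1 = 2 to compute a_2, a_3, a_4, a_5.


Substitute y = sum_n a_n x^n into y'' + (const) y = 0.
y''(x) = sum_{n>=0} (n+2)(n+1) a_{n+2} x^n.
The ODE becomes sum_n [(n+2)(n+1) a_{n+2} - 3 a_n] x^n = 0.
Setting each coefficient to zero gives the recurrence:
  (n+2)(n+1) a_{n+2} - 3 a_n = 0,
  a_{n+2} = 3 / ((n+1)(n+2)) a_n.

Check with a_0 = 2, a_1 = 2 (apply the recurrence for n = 0, 1, 2, 3): a_0 = 2, a_1 = 2, a_2 = 3, a_3 = 1, a_4 = 3/4, a_5 = 3/20.

a_{n+2} = 3/((n+1)(n+2)) * a_n; check: a_0 = 2, a_1 = 2, a_2 = 3, a_3 = 1, a_4 = 3/4, a_5 = 3/20


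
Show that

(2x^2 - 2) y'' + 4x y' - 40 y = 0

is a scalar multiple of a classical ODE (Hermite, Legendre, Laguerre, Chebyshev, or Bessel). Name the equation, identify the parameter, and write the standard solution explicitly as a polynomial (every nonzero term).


All three coefficients share the factor -2; dividing through by -2 gives  (1 - x^2) y'' - 2x y' + 20 y = 0.
This matches the Legendre equation (1 - x^2) y'' - 2x y' + n(n+1) y = 0 (note the -2x y' term) with n(n+1) = 20, so n = 4; the polynomial solution is P_4(x).
With y = sum_k a_k x^k, matching x^k gives (k+2)(k+1) a_{k+2} = [k(k+1) - n(n+1)] a_k = (k - 4)(k + 5) a_k. The right side vanishes at k = 4, so the series with the parity of 4 terminates at degree 4.
Standard normalization (P_n(1) = 1): leading coefficient (2n)!/(2^n (n!)^2) = 40320/(16*576) = 35/8, so a_4 = 35/8. Work downward with a_k = (k+1)(k+2) a_{k+2} / ((k - 4)(k + 5)):
  a_2 = (3)(4)(35/8) / ((2 - 4)(2 + 5)) = (105/2)/(-14) = -15/4
  a_0 = (1)(2)(-15/4) / ((0 - 4)(0 + 5)) = (-15/2)/(-20) = 3/8
Hence P_4(x) = 35 x^4/8 - 15 x^2/4 + 3/8.

P_4(x); series = 35 x^4/8 - 15 x^2/4 + 3/8


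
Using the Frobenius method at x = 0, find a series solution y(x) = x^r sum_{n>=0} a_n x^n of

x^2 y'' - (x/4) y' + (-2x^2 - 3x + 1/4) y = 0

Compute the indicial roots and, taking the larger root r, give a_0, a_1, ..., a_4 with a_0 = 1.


Write in Frobenius form y'' + (p(x)/x) y' + (q(x)/x^2) y = 0:
  p(x) = -1/4,  q(x) = -2x^2 - 3x + 1/4.
Indicial equation: r(r-1) + (-1/4) r + (1/4) = 0 -> roots r_1 = 1, r_2 = 1/4.
Take r = r_1 = 1. Let y(x) = x^r sum_{n>=0} a_n x^n with a_0 = 1.
Substitute y = x^r sum a_n x^n and match x^{r+n}. The recurrence is
  D(n) a_n - 3 a_{n-1} - 2 a_{n-2} = 0,  where D(n) = (r+n)(r+n-1) + (-1/4)(r+n) + (1/4).
  a_n = [3 a_{n-1} + 2 a_{n-2}] / D(n).
Since the indicial polynomial factors as (r - r_1)(r - r_2), D(n) = (r_1 + n - r_1)(r_1 + n - r_2) = n(n + 3/4).
Evaluating step by step (a_0 = 1):
  n = 1: D(1) = 1(1 + 3/4) = 7/4; numerator = 3(1) = 3; a_1 = (3)/(7/4) = 12/7
  n = 2: D(2) = 2(2 + 3/4) = 11/2; numerator = 3(12/7) + 2(1) = 50/7; a_2 = (50/7)/(11/2) = 100/77
  n = 3: D(3) = 3(3 + 3/4) = 45/4; numerator = 3(100/77) + 2(12/7) = 564/77; a_3 = (564/77)/(45/4) = 752/1155
  n = 4: D(4) = 4(4 + 3/4) = 19; numerator = 3(752/1155) + 2(100/77) = 1752/385; a_4 = (1752/385)/(19) = 1752/7315

r = 1; a_0 = 1; a_1 = 12/7; a_2 = 100/77; a_3 = 752/1155; a_4 = 1752/7315


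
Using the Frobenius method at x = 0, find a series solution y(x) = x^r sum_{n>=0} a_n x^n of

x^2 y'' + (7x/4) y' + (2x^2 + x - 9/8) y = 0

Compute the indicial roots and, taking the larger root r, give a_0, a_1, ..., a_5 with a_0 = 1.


Write in Frobenius form y'' + (p(x)/x) y' + (q(x)/x^2) y = 0:
  p(x) = 7/4,  q(x) = 2x^2 + x - 9/8.
Indicial equation: r(r-1) + (7/4) r + (-9/8) = 0 -> roots r_1 = 3/4, r_2 = -3/2.
Take r = r_1 = 3/4. Let y(x) = x^r sum_{n>=0} a_n x^n with a_0 = 1.
Substitute y = x^r sum a_n x^n and match x^{r+n}. The recurrence is
  D(n) a_n + 1 a_{n-1} + 2 a_{n-2} = 0,  where D(n) = (r+n)(r+n-1) + (7/4)(r+n) + (-9/8).
  a_n = [-1 a_{n-1} - 2 a_{n-2}] / D(n).
Since the indicial polynomial factors as (r - r_1)(r - r_2), D(n) = (r_1 + n - r_1)(r_1 + n - r_2) = n(n + 9/4).
Evaluating step by step (a_0 = 1):
  n = 1: D(1) = 1(1 + 9/4) = 13/4; numerator = -1(1) = -1; a_1 = (-1)/(13/4) = -4/13
  n = 2: D(2) = 2(2 + 9/4) = 17/2; numerator = -1(-4/13) - 2(1) = -22/13; a_2 = (-22/13)/(17/2) = -44/221
  n = 3: D(3) = 3(3 + 9/4) = 63/4; numerator = -1(-44/221) - 2(-4/13) = 180/221; a_3 = (180/221)/(63/4) = 80/1547
  n = 4: D(4) = 4(4 + 9/4) = 25; numerator = -1(80/1547) - 2(-44/221) = 536/1547; a_4 = (536/1547)/(25) = 536/38675
  n = 5: D(5) = 5(5 + 9/4) = 145/4; numerator = -1(536/38675) - 2(80/1547) = -648/5525; a_5 = (-648/5525)/(145/4) = -2592/801125

r = 3/4; a_0 = 1; a_1 = -4/13; a_2 = -44/221; a_3 = 80/1547; a_4 = 536/38675; a_5 = -2592/801125


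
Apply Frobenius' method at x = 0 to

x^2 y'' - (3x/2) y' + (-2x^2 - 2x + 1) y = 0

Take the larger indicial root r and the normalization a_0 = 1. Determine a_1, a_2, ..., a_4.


Write in Frobenius form y'' + (p(x)/x) y' + (q(x)/x^2) y = 0:
  p(x) = -3/2,  q(x) = -2x^2 - 2x + 1.
Indicial equation: r(r-1) + (-3/2) r + (1) = 0 -> roots r_1 = 2, r_2 = 1/2.
Take r = r_1 = 2. Let y(x) = x^r sum_{n>=0} a_n x^n with a_0 = 1.
Substitute y = x^r sum a_n x^n and match x^{r+n}. The recurrence is
  D(n) a_n - 2 a_{n-1} - 2 a_{n-2} = 0,  where D(n) = (r+n)(r+n-1) + (-3/2)(r+n) + (1).
  a_n = [2 a_{n-1} + 2 a_{n-2}] / D(n).
Since the indicial polynomial factors as (r - r_1)(r - r_2), D(n) = (r_1 + n - r_1)(r_1 + n - r_2) = n(n + 3/2).
Evaluating step by step (a_0 = 1):
  n = 1: D(1) = 1(1 + 3/2) = 5/2; numerator = 2(1) = 2; a_1 = (2)/(5/2) = 4/5
  n = 2: D(2) = 2(2 + 3/2) = 7; numerator = 2(4/5) + 2(1) = 18/5; a_2 = (18/5)/(7) = 18/35
  n = 3: D(3) = 3(3 + 3/2) = 27/2; numerator = 2(18/35) + 2(4/5) = 92/35; a_3 = (92/35)/(27/2) = 184/945
  n = 4: D(4) = 4(4 + 3/2) = 22; numerator = 2(184/945) + 2(18/35) = 268/189; a_4 = (268/189)/(22) = 134/2079

r = 2; a_0 = 1; a_1 = 4/5; a_2 = 18/35; a_3 = 184/945; a_4 = 134/2079


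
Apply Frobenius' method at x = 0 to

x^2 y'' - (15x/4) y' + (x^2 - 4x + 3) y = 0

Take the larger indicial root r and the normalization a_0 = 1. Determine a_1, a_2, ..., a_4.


Write in Frobenius form y'' + (p(x)/x) y' + (q(x)/x^2) y = 0:
  p(x) = -15/4,  q(x) = x^2 - 4x + 3.
Indicial equation: r(r-1) + (-15/4) r + (3) = 0 -> roots r_1 = 4, r_2 = 3/4.
Take r = r_1 = 4. Let y(x) = x^r sum_{n>=0} a_n x^n with a_0 = 1.
Substitute y = x^r sum a_n x^n and match x^{r+n}. The recurrence is
  D(n) a_n - 4 a_{n-1} + 1 a_{n-2} = 0,  where D(n) = (r+n)(r+n-1) + (-15/4)(r+n) + (3).
  a_n = [4 a_{n-1} - 1 a_{n-2}] / D(n).
Since the indicial polynomial factors as (r - r_1)(r - r_2), D(n) = (r_1 + n - r_1)(r_1 + n - r_2) = n(n + 13/4).
Evaluating step by step (a_0 = 1):
  n = 1: D(1) = 1(1 + 13/4) = 17/4; numerator = 4(1) = 4; a_1 = (4)/(17/4) = 16/17
  n = 2: D(2) = 2(2 + 13/4) = 21/2; numerator = 4(16/17) - 1(1) = 47/17; a_2 = (47/17)/(21/2) = 94/357
  n = 3: D(3) = 3(3 + 13/4) = 75/4; numerator = 4(94/357) - 1(16/17) = 40/357; a_3 = (40/357)/(75/4) = 32/5355
  n = 4: D(4) = 4(4 + 13/4) = 29; numerator = 4(32/5355) - 1(94/357) = -1282/5355; a_4 = (-1282/5355)/(29) = -1282/155295

r = 4; a_0 = 1; a_1 = 16/17; a_2 = 94/357; a_3 = 32/5355; a_4 = -1282/155295


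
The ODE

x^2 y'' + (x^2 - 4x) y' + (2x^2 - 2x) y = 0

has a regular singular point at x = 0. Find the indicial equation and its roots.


Divide by x^2 to reach normal form y'' + P_1(x) y' + P_2(x) y = 0 with P_1(x) = 1 - 4/x and P_2(x) = 2 - 2/x.
x = 0 is a singular point because the y'-coefficient 1 - 4/x has a pole at x = 0 and the y-coefficient 2 - 2/x has a pole at x = 0.
It is a regular singular point because x P_1(x) = p(x) = x - 4 and x^2 P_2(x) = q(x) = 2x^2 - 2x are polynomials, hence analytic at x = 0.
p(0) = -4,  q(0) = 0.
Indicial equation: r(r-1) + p(0) r + q(0) = 0, i.e. r^2 + (p(0) - 1) r + q(0) = 0, i.e. r^2 - 5 r = 0.
Discriminant: (-5)^2 - 4(0) = 25, so r = (5 ± 5)/2.
Solving: r_1 = 5, r_2 = 0.

indicial: r^2 - 5 r = 0; roots r_1 = 5, r_2 = 0


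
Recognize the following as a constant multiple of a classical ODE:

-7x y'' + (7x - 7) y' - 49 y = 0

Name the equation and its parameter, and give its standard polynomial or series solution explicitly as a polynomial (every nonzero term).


All three coefficients share the factor -7; dividing through by -7 gives  x y'' + (1 - x) y' + 7 y = 0.
This matches the Laguerre equation x y'' + (1 - x) y' + n y = 0 with n = 7; the polynomial solution is L_7(x).
With y = sum_k a_k x^k, matching x^k gives (k+1)k a_{k+1} + (k+1) a_{k+1} - k a_k + n a_k = 0, i.e. (k+1)^2 a_{k+1} = (k - n) a_k = (k - 7) a_k. The right side vanishes at k = 7, so the series terminates at degree 7.
Standard normalization L_n(0) = 1 gives a_0 = 1. Work upward with a_{k+1} = (k - 7) a_k / (k+1)^2:
  a_1 = (0 - 7)(1) / 1^2 = -7/1 = -7
  a_2 = (1 - 7)(-7) / 2^2 = 42/4 = 21/2
  a_3 = (2 - 7)(21/2) / 3^2 = (-105/2)/9 = -35/6
  a_4 = (3 - 7)(-35/6) / 4^2 = (70/3)/16 = 35/24
  a_5 = (4 - 7)(35/24) / 5^2 = (-35/8)/25 = -7/40
  a_6 = (5 - 7)(-7/40) / 6^2 = (7/20)/36 = 7/720
  a_7 = (6 - 7)(7/720) / 7^2 = (-7/720)/49 = -1/5040
Hence L_7(x) = -x^7/5040 + 7 x^6/720 - 7 x^5/40 + 35 x^4/24 - 35 x^3/6 + 21 x^2/2 - 7 x + 1.

L_7(x); series = -x^7/5040 + 7 x^6/720 - 7 x^5/40 + 35 x^4/24 - 35 x^3/6 + 21 x^2/2 - 7 x + 1


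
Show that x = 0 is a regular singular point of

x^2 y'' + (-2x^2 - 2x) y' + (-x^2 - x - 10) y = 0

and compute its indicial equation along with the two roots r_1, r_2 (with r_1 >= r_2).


Divide by x^2 to reach normal form y'' + P_1(x) y' + P_2(x) y = 0 with P_1(x) = -2 - 2/x and P_2(x) = -1 - 1/x - 10/x^2.
x = 0 is a singular point because the y'-coefficient -2 - 2/x has a pole at x = 0 and the y-coefficient -1 - 1/x - 10/x^2 has a pole at x = 0.
It is a regular singular point because x P_1(x) = p(x) = -2x - 2 and x^2 P_2(x) = q(x) = -x^2 - x - 10 are polynomials, hence analytic at x = 0.
p(0) = -2,  q(0) = -10.
Indicial equation: r(r-1) + p(0) r + q(0) = 0, i.e. r^2 + (p(0) - 1) r + q(0) = 0, i.e. r^2 - 3 r - 10 = 0.
Discriminant: (-3)^2 - 4(-10) = 49, so r = (3 ± 7)/2.
Solving: r_1 = 5, r_2 = -2.

indicial: r^2 - 3 r - 10 = 0; roots r_1 = 5, r_2 = -2


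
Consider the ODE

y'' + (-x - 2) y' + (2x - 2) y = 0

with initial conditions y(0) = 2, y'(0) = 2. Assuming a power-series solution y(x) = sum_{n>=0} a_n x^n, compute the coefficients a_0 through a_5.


Ansatz: y(x) = sum_{n>=0} a_n x^n, so y'(x) = sum_{n>=1} n a_n x^(n-1) and y''(x) = sum_{n>=2} n(n-1) a_n x^(n-2).
Substitute into P(x) y'' + Q(x) y' + R(x) y = 0 with P(x) = 1, Q(x) = -x - 2, R(x) = 2x - 2, and match powers of x.
Initial conditions: a_0 = 2, a_1 = 2.
Setting the coefficient of each power of x to zero and solving order by order (substituting the coefficients already found):
  x^0: 2 a_2 - 2 a_1 - 2 a_0 = 0  ->  2 a_2 = 2 a_1 + 2 a_0 = 8  ->  a_2 = 4
  x^1: 6 a_3 - 4 a_2 - 3 a_1 + 2 a_0 = 0  ->  6 a_3 = 4 a_2 + 3 a_1 - 2 a_0 = 18  ->  a_3 = 3
  x^2: 12 a_4 - 6 a_3 - 4 a_2 + 2 a_1 = 0  ->  12 a_4 = 6 a_3 + 4 a_2 - 2 a_1 = 30  ->  a_4 = 5/2
  x^3: 20 a_5 - 8 a_4 - 5 a_3 + 2 a_2 = 0  ->  20 a_5 = 8 a_4 + 5 a_3 - 2 a_2 = 27  ->  a_5 = 27/20
Truncated series: y(x) = 2 + 2 x + 4 x^2 + 3 x^3 + (5/2) x^4 + (27/20) x^5 + O(x^6).

a_0 = 2; a_1 = 2; a_2 = 4; a_3 = 3; a_4 = 5/2; a_5 = 27/20
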